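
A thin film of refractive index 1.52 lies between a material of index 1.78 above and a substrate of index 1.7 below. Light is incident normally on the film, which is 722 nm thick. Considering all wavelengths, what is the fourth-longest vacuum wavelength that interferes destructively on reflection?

At the upper boundary (n = 1.78 to n = 1.52) the reflected ray undergoes no phase shift.
Bottom surface (1.52 → 1.7): reflection off a higher-index medium gives a half-wave phase shift.
Net: one phase inversion between the two reflected rays.
With one net inversion, destructive interference in reflection requires 2 n t = m λ.
λ = 2 n t / m. The fourth-longest wavelength is m = 4: λ = 2 × 1.52 × 722 / 4.00 = 549 nm.

549 nm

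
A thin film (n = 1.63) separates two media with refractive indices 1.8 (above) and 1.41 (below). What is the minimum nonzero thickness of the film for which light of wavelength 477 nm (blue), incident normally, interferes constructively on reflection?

146 nm

At the upper boundary (n = 1.8 to n = 1.63) the reflected ray undergoes no phase shift.
Ray reflecting at the bottom interface goes from n = 1.63 toward n = 1.41: no phase shift.
The two reflections carry the same phase change, so no net offset.
So the condition for constructive reflection is 2 n t = m λ.
Minimum nonzero at m = 1: t = λ / (2 n) = 477 / (2 × 1.63) = 146 nm.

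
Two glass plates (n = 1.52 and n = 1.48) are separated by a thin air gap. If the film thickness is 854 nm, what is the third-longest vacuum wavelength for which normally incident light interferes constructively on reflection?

At the upper boundary (n = 1.52 to n = 1.0) the reflected ray undergoes no phase shift.
At the lower boundary (n = 1.0 to n = 1.48) the reflected ray undergoes a half-wave phase shift.
Net: one phase inversion between the two reflected rays.
With one net inversion, constructive interference in reflection requires 2 n t = (m + ½) λ.
λ = 2 n t / (m + ½). The third-longest wavelength is m = 2: λ = 2 × 1.0 × 854 / 2.50 = 683 nm.

683 nm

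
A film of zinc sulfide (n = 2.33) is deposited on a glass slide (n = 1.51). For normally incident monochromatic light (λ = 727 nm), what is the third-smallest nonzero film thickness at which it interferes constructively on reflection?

390 nm

At the upper boundary (n = 1.0 to n = 2.33) the reflected ray undergoes a half-wave phase shift.
At the lower boundary (n = 2.33 to n = 1.51) the reflected ray undergoes no phase shift.
The two reflections differ by half a wavelength.
With one net inversion, constructive interference in reflection requires 2 n t = (m + ½) λ.
The third-smallest nonzero thickness corresponds to m = 2: t = (m + ½) λ / (2 n) = 2.50 × 727 / (2 × 2.33) = 390 nm.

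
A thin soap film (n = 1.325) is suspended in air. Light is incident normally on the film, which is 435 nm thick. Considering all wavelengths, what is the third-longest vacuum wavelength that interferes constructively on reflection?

461 nm

Top surface (1.0 → 1.325): reflection off a higher-index medium gives a half-wave phase shift.
At the lower boundary (n = 1.325 to n = 1.0) the reflected ray undergoes no phase shift.
Exactly one π shift → a net half-wave offset.
So the condition for constructive reflection is 2 n t = (m + ½) λ.
λ = 2 n t / (m + ½). The third-longest wavelength is m = 2: λ = 2 × 1.325 × 435 / 2.50 = 461 nm.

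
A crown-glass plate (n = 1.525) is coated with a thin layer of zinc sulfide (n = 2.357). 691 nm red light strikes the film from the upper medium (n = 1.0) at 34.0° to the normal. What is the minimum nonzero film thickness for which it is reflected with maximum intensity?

At the upper boundary (n = 1.0 to n = 2.357) the reflected ray undergoes a half-wave phase shift.
Ray reflecting at the bottom interface goes from n = 2.357 toward n = 1.525: no phase shift.
Net: one phase inversion between the two reflected rays.
With one net inversion, constructive interference in reflection requires 2 n t cos θ_r = (m + ½) λ.
Snell's law: 1.0 sin 34.0° = 2.357 sin θ_r → sin θ_r = 0.237, cos θ_r = 0.971.
Minimum at m = 0: t = λ / (4 n cos θ_r) = 691 / (4 × 2.357 × 0.971) = 75.4 nm.

75.4 nm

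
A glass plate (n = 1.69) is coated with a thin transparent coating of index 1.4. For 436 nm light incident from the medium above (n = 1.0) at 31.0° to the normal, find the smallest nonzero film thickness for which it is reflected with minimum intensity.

83.7 nm

Top surface (1.0 → 1.4): reflection off a higher-index medium gives a half-wave phase shift.
Ray reflecting at the bottom interface goes from n = 1.4 toward n = 1.69: a half-wave phase shift.
Zero or two π shifts → no net half-wave offset.
For dark reflection here: 2 n t cos θ_r = (m + ½) λ.
Snell's law: 1.0 sin 31.0° = 1.4 sin θ_r → sin θ_r = 0.368, cos θ_r = 0.930.
Minimum at m = 0: t = λ / (4 n cos θ_r) = 436 / (4 × 1.4 × 0.930) = 83.7 nm.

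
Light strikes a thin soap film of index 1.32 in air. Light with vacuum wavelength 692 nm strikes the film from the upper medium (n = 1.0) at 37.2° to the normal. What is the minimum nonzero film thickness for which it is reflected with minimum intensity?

295 nm

At the upper boundary (n = 1.0 to n = 1.32) the reflected ray undergoes a half-wave phase shift.
Ray reflecting at the bottom interface goes from n = 1.32 toward n = 1.0: no phase shift.
The two reflections differ by half a wavelength.
For minimum reflection here: 2 n t cos θ_r = m λ.
Snell's law: 1.0 sin 37.2° = 1.32 sin θ_r → sin θ_r = 0.458, cos θ_r = 0.889.
Minimum nonzero at m = 1: t = λ / (2 n cos θ_r) = 692 / (2 × 1.32 × 0.889) = 295 nm.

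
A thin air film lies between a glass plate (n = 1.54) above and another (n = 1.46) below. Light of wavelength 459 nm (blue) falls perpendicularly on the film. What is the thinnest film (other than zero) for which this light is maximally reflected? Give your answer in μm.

0.115 μm

Ray reflecting at the top interface goes from n = 1.54 toward n = 1.0: no phase shift.
Ray reflecting at the bottom interface goes from n = 1.0 toward n = 1.46: a half-wave phase shift.
The two reflections differ by half a wavelength.
With one net inversion, constructive interference in reflection requires 2 n t = (m + ½) λ.
Minimum at m = 0: t = λ / (4 n) = 459 / (4 × 1.0) = 115 nm.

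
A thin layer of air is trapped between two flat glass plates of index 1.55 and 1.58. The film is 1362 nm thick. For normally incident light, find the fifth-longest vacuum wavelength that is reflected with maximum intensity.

Top surface (1.55 → 1.0): reflection off a lower-index medium gives no phase shift.
Ray reflecting at the bottom interface goes from n = 1.0 toward n = 1.58: a half-wave phase shift.
The two reflections differ by half a wavelength.
So the condition for constructive reflection is 2 n t = (m + ½) λ.
λ = 2 n t / (m + ½). The fifth-longest wavelength is m = 4: λ = 2 × 1.0 × 1362 / 4.50 = 605 nm.

605 nm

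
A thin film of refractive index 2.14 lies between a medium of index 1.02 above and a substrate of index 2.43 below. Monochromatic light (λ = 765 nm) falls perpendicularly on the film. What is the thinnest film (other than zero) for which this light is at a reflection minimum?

Top surface (1.02 → 2.14): reflection off a higher-index medium gives a half-wave phase shift.
Bottom surface (2.14 → 2.43): reflection off a higher-index medium gives a half-wave phase shift.
The two reflections carry the same phase change, so no net offset.
With no net inversion, destructive interference in reflection requires 2 n t = (m + ½) λ.
Minimum at m = 0: t = λ / (4 n) = 765 / (4 × 2.14) = 89.4 nm.

89.4 nm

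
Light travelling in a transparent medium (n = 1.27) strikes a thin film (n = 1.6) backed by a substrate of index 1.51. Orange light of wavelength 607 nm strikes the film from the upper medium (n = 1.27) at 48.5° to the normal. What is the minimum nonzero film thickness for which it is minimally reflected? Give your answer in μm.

Ray reflecting at the top interface goes from n = 1.27 toward n = 1.6: a half-wave phase shift.
At the lower boundary (n = 1.6 to n = 1.51) the reflected ray undergoes no phase shift.
The two reflections differ by half a wavelength.
With one net inversion, destructive interference in reflection requires 2 n t cos θ_r = m λ.
Snell's law: 1.27 sin 48.5° = 1.6 sin θ_r → sin θ_r = 0.594, cos θ_r = 0.804.
Minimum nonzero at m = 1: t = λ / (2 n cos θ_r) = 607 / (2 × 1.6 × 0.804) = 236 nm.

0.236 μm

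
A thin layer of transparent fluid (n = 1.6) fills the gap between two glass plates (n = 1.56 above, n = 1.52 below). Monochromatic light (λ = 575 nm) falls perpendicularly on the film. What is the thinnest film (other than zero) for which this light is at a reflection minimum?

At the upper boundary (n = 1.56 to n = 1.6) the reflected ray undergoes a half-wave phase shift.
At the lower boundary (n = 1.6 to n = 1.52) the reflected ray undergoes no phase shift.
Net: one phase inversion between the two reflected rays.
So the condition for destructive reflection is 2 n t = m λ.
Minimum nonzero at m = 1: t = λ / (2 n) = 575 / (2 × 1.6) = 180 nm.

180 nm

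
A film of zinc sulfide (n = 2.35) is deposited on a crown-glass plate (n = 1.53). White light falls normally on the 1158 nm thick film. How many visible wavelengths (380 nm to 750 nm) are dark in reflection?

7

Top surface (1.0 → 2.35): reflection off a higher-index medium gives a half-wave phase shift.
Bottom surface (2.35 → 1.53): reflection off a lower-index medium gives no phase shift.
Net: one phase inversion between the two reflected rays.
So the condition for destructive reflection is 2 n t = m λ.
λ = 2 n t / m = 5443 / m nm.
m=7: 778 nm (IR); m=8: 680 nm (visible); m=9: 605 nm (visible); m=10: 544 nm (visible); m=11: 495 nm (visible); m=12: 454 nm (visible); m=13: 419 nm (visible); m=14: 389 nm (visible); m=15: 363 nm (UV).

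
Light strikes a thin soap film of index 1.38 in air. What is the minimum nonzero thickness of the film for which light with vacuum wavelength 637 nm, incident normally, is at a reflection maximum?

115 nm

At the upper boundary (n = 1.0 to n = 1.38) the reflected ray undergoes a half-wave phase shift.
At the lower boundary (n = 1.38 to n = 1.0) the reflected ray undergoes no phase shift.
Net: one phase inversion between the two reflected rays.
For strong reflection here: 2 n t = (m + ½) λ.
Minimum at m = 0: t = λ / (4 n) = 637 / (4 × 1.38) = 115 nm.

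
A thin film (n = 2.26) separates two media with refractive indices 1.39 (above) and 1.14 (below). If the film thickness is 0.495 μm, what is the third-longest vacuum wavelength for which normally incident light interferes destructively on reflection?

Top surface (1.39 → 2.26): reflection off a higher-index medium gives a half-wave phase shift.
At the lower boundary (n = 2.26 to n = 1.14) the reflected ray undergoes no phase shift.
Net: one phase inversion between the two reflected rays.
With one net inversion, destructive interference in reflection requires 2 n t = m λ.
λ = 2 n t / m. The third-longest wavelength is m = 3: λ = 2 × 2.26 × 495 / 3.00 = 746 nm.

746 nm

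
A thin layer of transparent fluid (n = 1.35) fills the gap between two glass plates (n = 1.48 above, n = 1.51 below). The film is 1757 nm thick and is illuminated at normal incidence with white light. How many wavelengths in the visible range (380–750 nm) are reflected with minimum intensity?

6

Top surface (1.48 → 1.35): reflection off a lower-index medium gives no phase shift.
Bottom surface (1.35 → 1.51): reflection off a higher-index medium gives a half-wave phase shift.
The two reflections differ by half a wavelength.
For weak reflection here: 2 n t = m λ.
λ = 2 n t / m = 4744 / m nm.
m=6: 791 nm (IR); m=7: 678 nm (visible); m=8: 593 nm (visible); m=9: 527 nm (visible); m=10: 474 nm (visible); m=11: 431 nm (visible); m=12: 395 nm (visible); m=13: 365 nm (UV).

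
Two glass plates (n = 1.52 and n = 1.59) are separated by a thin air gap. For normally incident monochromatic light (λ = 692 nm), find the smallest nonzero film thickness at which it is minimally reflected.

At the upper boundary (n = 1.52 to n = 1.0) the reflected ray undergoes no phase shift.
At the lower boundary (n = 1.0 to n = 1.59) the reflected ray undergoes a half-wave phase shift.
Exactly one π shift → a net half-wave offset.
With one net inversion, destructive interference in reflection requires 2 n t = m λ.
Minimum nonzero at m = 1: t = λ / (2 n) = 692 / (2 × 1.0) = 346 nm.

346 nm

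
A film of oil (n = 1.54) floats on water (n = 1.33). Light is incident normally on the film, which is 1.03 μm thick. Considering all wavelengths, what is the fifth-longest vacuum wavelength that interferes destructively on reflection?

634 nm

At the upper boundary (n = 1.0 to n = 1.54) the reflected ray undergoes a half-wave phase shift.
Ray reflecting at the bottom interface goes from n = 1.54 toward n = 1.33: no phase shift.
Net: one phase inversion between the two reflected rays.
With one net inversion, destructive interference in reflection requires 2 n t = m λ.
λ = 2 n t / m. The fifth-longest wavelength is m = 5: λ = 2 × 1.54 × 1030 / 5.00 = 634 nm.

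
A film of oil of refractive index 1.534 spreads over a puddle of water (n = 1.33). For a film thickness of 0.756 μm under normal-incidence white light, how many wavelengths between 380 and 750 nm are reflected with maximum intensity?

3

At the upper boundary (n = 1.0 to n = 1.534) the reflected ray undergoes a half-wave phase shift.
Bottom surface (1.534 → 1.33): reflection off a lower-index medium gives no phase shift.
The two reflections differ by half a wavelength.
So the condition for constructive reflection is 2 n t = (m + ½) λ.
λ = 2 n t / (m + ½) = 2319 / (m + ½) nm.
m=2: 928 nm (IR); m=3: 663 nm (visible); m=4: 515 nm (visible); m=5: 422 nm (visible); m=6: 357 nm (UV).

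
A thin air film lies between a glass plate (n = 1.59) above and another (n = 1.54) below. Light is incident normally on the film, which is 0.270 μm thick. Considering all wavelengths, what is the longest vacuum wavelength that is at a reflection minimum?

At the upper boundary (n = 1.59 to n = 1.0) the reflected ray undergoes no phase shift.
Bottom surface (1.0 → 1.54): reflection off a higher-index medium gives a half-wave phase shift.
Exactly one π shift → a net half-wave offset.
So the condition for destructive reflection is 2 n t = m λ.
λ = 2 n t / m. The longest wavelength is m = 1: λ = 2 × 1.0 × 270 / 1.00 = 540 nm.

540 nm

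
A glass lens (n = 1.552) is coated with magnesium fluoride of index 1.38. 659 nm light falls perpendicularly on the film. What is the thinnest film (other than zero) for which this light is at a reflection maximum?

239 nm

Ray reflecting at the top interface goes from n = 1.0 toward n = 1.38: a half-wave phase shift.
Ray reflecting at the bottom interface goes from n = 1.38 toward n = 1.552: a half-wave phase shift.
Net: no relative phase inversion (both shifts match).
With no net inversion, constructive interference in reflection requires 2 n t = m λ.
Minimum nonzero at m = 1: t = λ / (2 n) = 659 / (2 × 1.38) = 239 nm.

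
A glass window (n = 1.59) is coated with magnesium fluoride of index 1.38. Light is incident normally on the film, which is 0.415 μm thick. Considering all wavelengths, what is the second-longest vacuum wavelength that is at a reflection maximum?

573 nm

Top surface (1.0 → 1.38): reflection off a higher-index medium gives a half-wave phase shift.
At the lower boundary (n = 1.38 to n = 1.59) the reflected ray undergoes a half-wave phase shift.
Zero or two π shifts → no net half-wave offset.
So the condition for constructive reflection is 2 n t = m λ.
λ = 2 n t / m. The second-longest wavelength is m = 2: λ = 2 × 1.38 × 415 / 2.00 = 573 nm.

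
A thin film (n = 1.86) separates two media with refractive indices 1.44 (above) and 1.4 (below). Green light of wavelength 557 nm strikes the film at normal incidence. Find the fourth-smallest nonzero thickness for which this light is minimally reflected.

Top surface (1.44 → 1.86): reflection off a higher-index medium gives a half-wave phase shift.
Ray reflecting at the bottom interface goes from n = 1.86 toward n = 1.4: no phase shift.
Net: one phase inversion between the two reflected rays.
With one net inversion, destructive interference in reflection requires 2 n t = m λ.
The fourth-smallest nonzero thickness corresponds to m = 4: t = m λ / (2 n) = 4.00 × 557 / (2 × 1.86) = 599 nm.

599 nm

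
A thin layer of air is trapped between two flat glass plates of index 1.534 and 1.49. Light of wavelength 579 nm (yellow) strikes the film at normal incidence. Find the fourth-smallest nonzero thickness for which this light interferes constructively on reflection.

1013 nm

Top surface (1.534 → 1.0): reflection off a lower-index medium gives no phase shift.
Ray reflecting at the bottom interface goes from n = 1.0 toward n = 1.49: a half-wave phase shift.
Exactly one π shift → a net half-wave offset.
With one net inversion, constructive interference in reflection requires 2 n t = (m + ½) λ.
The fourth-smallest nonzero thickness corresponds to m = 3: t = (m + ½) λ / (2 n) = 3.50 × 579 / (2 × 1.0) = 1013 nm.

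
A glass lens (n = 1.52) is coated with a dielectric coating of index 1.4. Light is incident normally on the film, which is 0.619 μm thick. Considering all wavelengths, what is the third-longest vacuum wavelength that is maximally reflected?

At the upper boundary (n = 1.0 to n = 1.4) the reflected ray undergoes a half-wave phase shift.
Ray reflecting at the bottom interface goes from n = 1.4 toward n = 1.52: a half-wave phase shift.
The two reflections carry the same phase change, so no net offset.
With no net inversion, constructive interference in reflection requires 2 n t = m λ.
λ = 2 n t / m. The third-longest wavelength is m = 3: λ = 2 × 1.4 × 619 / 3.00 = 578 nm.

578 nm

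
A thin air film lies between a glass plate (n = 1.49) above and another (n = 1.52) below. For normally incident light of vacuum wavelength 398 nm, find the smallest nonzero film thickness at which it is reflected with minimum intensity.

199 nm

Top surface (1.49 → 1.0): reflection off a lower-index medium gives no phase shift.
At the lower boundary (n = 1.0 to n = 1.52) the reflected ray undergoes a half-wave phase shift.
Exactly one π shift → a net half-wave offset.
So the condition for destructive reflection is 2 n t = m λ.
Minimum nonzero at m = 1: t = λ / (2 n) = 398 / (2 × 1.0) = 199 nm.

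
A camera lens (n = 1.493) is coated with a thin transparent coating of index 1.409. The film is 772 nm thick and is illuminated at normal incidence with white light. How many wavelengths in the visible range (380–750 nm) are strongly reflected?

3

At the upper boundary (n = 1.0 to n = 1.409) the reflected ray undergoes a half-wave phase shift.
Ray reflecting at the bottom interface goes from n = 1.409 toward n = 1.493: a half-wave phase shift.
Net: no relative phase inversion (both shifts match).
For maximum reflection here: 2 n t = m λ.
λ = 2 n t / m = 2175 / m nm.
m=2: 1088 nm (IR); m=3: 725 nm (visible); m=4: 544 nm (visible); m=5: 435 nm (visible); m=6: 363 nm (UV).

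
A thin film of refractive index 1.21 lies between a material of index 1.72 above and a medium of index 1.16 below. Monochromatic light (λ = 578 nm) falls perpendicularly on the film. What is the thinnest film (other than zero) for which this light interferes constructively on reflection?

Ray reflecting at the top interface goes from n = 1.72 toward n = 1.21: no phase shift.
Ray reflecting at the bottom interface goes from n = 1.21 toward n = 1.16: no phase shift.
The two reflections carry the same phase change, so no net offset.
With no net inversion, constructive interference in reflection requires 2 n t = m λ.
Minimum nonzero at m = 1: t = λ / (2 n) = 578 / (2 × 1.21) = 239 nm.

239 nm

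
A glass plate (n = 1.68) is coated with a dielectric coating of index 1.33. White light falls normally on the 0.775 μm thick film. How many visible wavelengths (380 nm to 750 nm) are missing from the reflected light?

2

At the upper boundary (n = 1.0 to n = 1.33) the reflected ray undergoes a half-wave phase shift.
At the lower boundary (n = 1.33 to n = 1.68) the reflected ray undergoes a half-wave phase shift.
Net: no relative phase inversion (both shifts match).
So the condition for destructive reflection is 2 n t = (m + ½) λ.
λ = 2 n t / (m + ½) = 2062 / (m + ½) nm.
m=2: 825 nm (IR); m=3: 589 nm (visible); m=4: 458 nm (visible); m=5: 375 nm (UV).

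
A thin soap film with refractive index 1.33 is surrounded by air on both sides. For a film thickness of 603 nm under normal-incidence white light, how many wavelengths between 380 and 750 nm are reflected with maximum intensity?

2

Top surface (1.0 → 1.33): reflection off a higher-index medium gives a half-wave phase shift.
Bottom surface (1.33 → 1.0): reflection off a lower-index medium gives no phase shift.
Exactly one π shift → a net half-wave offset.
With one net inversion, constructive interference in reflection requires 2 n t = (m + ½) λ.
λ = 2 n t / (m + ½) = 1604 / (m + ½) nm.
m=1: 1069 nm (IR); m=2: 642 nm (visible); m=3: 458 nm (visible); m=4: 356 nm (UV).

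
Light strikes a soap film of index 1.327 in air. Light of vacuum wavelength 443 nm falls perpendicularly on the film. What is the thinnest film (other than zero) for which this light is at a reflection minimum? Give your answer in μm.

Top surface (1.0 → 1.327): reflection off a higher-index medium gives a half-wave phase shift.
Bottom surface (1.327 → 1.0): reflection off a lower-index medium gives no phase shift.
Exactly one π shift → a net half-wave offset.
So the condition for destructive reflection is 2 n t = m λ.
Minimum nonzero at m = 1: t = λ / (2 n) = 443 / (2 × 1.327) = 167 nm.

0.167 μm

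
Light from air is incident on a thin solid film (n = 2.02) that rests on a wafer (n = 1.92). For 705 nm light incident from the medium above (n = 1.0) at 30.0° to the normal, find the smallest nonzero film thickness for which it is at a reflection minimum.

At the upper boundary (n = 1.0 to n = 2.02) the reflected ray undergoes a half-wave phase shift.
At the lower boundary (n = 2.02 to n = 1.92) the reflected ray undergoes no phase shift.
Net: one phase inversion between the two reflected rays.
For minimum reflection here: 2 n t cos θ_r = m λ.
Snell's law: 1.0 sin 30.0° = 2.02 sin θ_r → sin θ_r = 0.248, cos θ_r = 0.969.
Minimum nonzero at m = 1: t = λ / (2 n cos θ_r) = 705 / (2 × 2.02 × 0.969) = 180 nm.

180 nm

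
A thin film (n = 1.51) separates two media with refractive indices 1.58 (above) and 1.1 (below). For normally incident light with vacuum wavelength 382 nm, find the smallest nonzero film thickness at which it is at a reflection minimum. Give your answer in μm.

Ray reflecting at the top interface goes from n = 1.58 toward n = 1.51: no phase shift.
At the lower boundary (n = 1.51 to n = 1.1) the reflected ray undergoes no phase shift.
Net: no relative phase inversion (both shifts match).
So the condition for destructive reflection is 2 n t = (m + ½) λ.
Minimum at m = 0: t = λ / (4 n) = 382 / (4 × 1.51) = 63.2 nm.

0.0632 μm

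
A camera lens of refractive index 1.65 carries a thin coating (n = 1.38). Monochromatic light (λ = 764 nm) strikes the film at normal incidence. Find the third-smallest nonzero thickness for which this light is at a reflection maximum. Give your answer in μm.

At the upper boundary (n = 1.0 to n = 1.38) the reflected ray undergoes a half-wave phase shift.
At the lower boundary (n = 1.38 to n = 1.65) the reflected ray undergoes a half-wave phase shift.
Zero or two π shifts → no net half-wave offset.
So the condition for constructive reflection is 2 n t = m λ.
The third-smallest nonzero thickness corresponds to m = 3: t = m λ / (2 n) = 3.00 × 764 / (2 × 1.38) = 830 nm.

0.830 μm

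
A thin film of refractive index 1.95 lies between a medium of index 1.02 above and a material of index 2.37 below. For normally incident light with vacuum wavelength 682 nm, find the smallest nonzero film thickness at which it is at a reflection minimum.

87.4 nm

Ray reflecting at the top interface goes from n = 1.02 toward n = 1.95: a half-wave phase shift.
At the lower boundary (n = 1.95 to n = 2.37) the reflected ray undergoes a half-wave phase shift.
Net: no relative phase inversion (both shifts match).
So the condition for destructive reflection is 2 n t = (m + ½) λ.
Minimum at m = 0: t = λ / (4 n) = 682 / (4 × 1.95) = 87.4 nm.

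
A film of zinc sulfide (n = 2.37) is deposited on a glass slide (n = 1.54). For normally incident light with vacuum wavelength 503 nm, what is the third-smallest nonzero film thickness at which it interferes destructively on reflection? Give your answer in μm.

Ray reflecting at the top interface goes from n = 1.0 toward n = 2.37: a half-wave phase shift.
Ray reflecting at the bottom interface goes from n = 2.37 toward n = 1.54: no phase shift.
The two reflections differ by half a wavelength.
So the condition for destructive reflection is 2 n t = m λ.
The third-smallest nonzero thickness corresponds to m = 3: t = m λ / (2 n) = 3.00 × 503 / (2 × 2.37) = 318 nm.

0.318 μm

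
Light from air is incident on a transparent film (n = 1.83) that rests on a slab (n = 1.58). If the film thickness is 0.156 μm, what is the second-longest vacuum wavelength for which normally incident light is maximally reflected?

Ray reflecting at the top interface goes from n = 1.0 toward n = 1.83: a half-wave phase shift.
At the lower boundary (n = 1.83 to n = 1.58) the reflected ray undergoes no phase shift.
The two reflections differ by half a wavelength.
With one net inversion, constructive interference in reflection requires 2 n t = (m + ½) λ.
λ = 2 n t / (m + ½). The second-longest wavelength is m = 1: λ = 2 × 1.83 × 156 / 1.50 = 381 nm.

381 nm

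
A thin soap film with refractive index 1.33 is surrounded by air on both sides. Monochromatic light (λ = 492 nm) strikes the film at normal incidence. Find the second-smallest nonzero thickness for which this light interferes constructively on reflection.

Top surface (1.0 → 1.33): reflection off a higher-index medium gives a half-wave phase shift.
Bottom surface (1.33 → 1.0): reflection off a lower-index medium gives no phase shift.
Exactly one π shift → a net half-wave offset.
With one net inversion, constructive interference in reflection requires 2 n t = (m + ½) λ.
The second-smallest nonzero thickness corresponds to m = 1: t = (m + ½) λ / (2 n) = 1.50 × 492 / (2 × 1.33) = 277 nm.

277 nm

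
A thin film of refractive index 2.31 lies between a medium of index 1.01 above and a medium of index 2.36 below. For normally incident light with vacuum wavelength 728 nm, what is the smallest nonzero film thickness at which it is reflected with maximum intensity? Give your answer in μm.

0.158 μm

Ray reflecting at the top interface goes from n = 1.01 toward n = 2.31: a half-wave phase shift.
Ray reflecting at the bottom interface goes from n = 2.31 toward n = 2.36: a half-wave phase shift.
Zero or two π shifts → no net half-wave offset.
For strong reflection here: 2 n t = m λ.
The smallest nonzero thickness corresponds to m = 1: t = m λ / (2 n) = 1.00 × 728 / (2 × 2.31) = 158 nm.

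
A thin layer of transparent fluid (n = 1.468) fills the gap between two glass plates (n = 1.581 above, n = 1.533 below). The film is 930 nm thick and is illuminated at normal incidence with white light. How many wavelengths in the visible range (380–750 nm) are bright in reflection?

3

Top surface (1.581 → 1.468): reflection off a lower-index medium gives no phase shift.
Bottom surface (1.468 → 1.533): reflection off a higher-index medium gives a half-wave phase shift.
Exactly one π shift → a net half-wave offset.
For strong reflection here: 2 n t = (m + ½) λ.
λ = 2 n t / (m + ½) = 2730 / (m + ½) nm.
m=3: 780 nm (IR); m=4: 607 nm (visible); m=5: 496 nm (visible); m=6: 420 nm (visible); m=7: 364 nm (UV).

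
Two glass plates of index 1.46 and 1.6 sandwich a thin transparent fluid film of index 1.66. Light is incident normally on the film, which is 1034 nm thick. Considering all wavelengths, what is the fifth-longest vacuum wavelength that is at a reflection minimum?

687 nm

At the upper boundary (n = 1.46 to n = 1.66) the reflected ray undergoes a half-wave phase shift.
Bottom surface (1.66 → 1.6): reflection off a lower-index medium gives no phase shift.
Exactly one π shift → a net half-wave offset.
So the condition for destructive reflection is 2 n t = m λ.
λ = 2 n t / m. The fifth-longest wavelength is m = 5: λ = 2 × 1.66 × 1034 / 5.00 = 687 nm.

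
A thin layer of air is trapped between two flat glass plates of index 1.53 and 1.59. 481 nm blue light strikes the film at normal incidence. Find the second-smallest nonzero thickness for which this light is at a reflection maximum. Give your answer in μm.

At the upper boundary (n = 1.53 to n = 1.0) the reflected ray undergoes no phase shift.
At the lower boundary (n = 1.0 to n = 1.59) the reflected ray undergoes a half-wave phase shift.
Exactly one π shift → a net half-wave offset.
For maximum reflection here: 2 n t = (m + ½) λ.
The second-smallest nonzero thickness corresponds to m = 1: t = (m + ½) λ / (2 n) = 1.50 × 481 / (2 × 1.0) = 361 nm.

0.361 μm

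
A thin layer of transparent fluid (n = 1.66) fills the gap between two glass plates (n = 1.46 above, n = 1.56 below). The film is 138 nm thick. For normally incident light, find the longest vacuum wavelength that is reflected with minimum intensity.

Ray reflecting at the top interface goes from n = 1.46 toward n = 1.66: a half-wave phase shift.
At the lower boundary (n = 1.66 to n = 1.56) the reflected ray undergoes no phase shift.
Exactly one π shift → a net half-wave offset.
With one net inversion, destructive interference in reflection requires 2 n t = m λ.
λ = 2 n t / m. The longest wavelength is m = 1: λ = 2 × 1.66 × 138 / 1.00 = 458 nm.

458 nm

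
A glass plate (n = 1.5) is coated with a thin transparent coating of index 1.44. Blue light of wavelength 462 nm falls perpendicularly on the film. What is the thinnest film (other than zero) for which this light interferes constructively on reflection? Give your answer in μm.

0.160 μm

At the upper boundary (n = 1.0 to n = 1.44) the reflected ray undergoes a half-wave phase shift.
Ray reflecting at the bottom interface goes from n = 1.44 toward n = 1.5: a half-wave phase shift.
The two reflections carry the same phase change, so no net offset.
With no net inversion, constructive interference in reflection requires 2 n t = m λ.
Minimum nonzero at m = 1: t = λ / (2 n) = 462 / (2 × 1.44) = 160 nm.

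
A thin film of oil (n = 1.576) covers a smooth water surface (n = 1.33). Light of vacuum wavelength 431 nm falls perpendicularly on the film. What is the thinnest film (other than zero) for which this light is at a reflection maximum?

At the upper boundary (n = 1.0 to n = 1.576) the reflected ray undergoes a half-wave phase shift.
At the lower boundary (n = 1.576 to n = 1.33) the reflected ray undergoes no phase shift.
Net: one phase inversion between the two reflected rays.
With one net inversion, constructive interference in reflection requires 2 n t = (m + ½) λ.
Minimum at m = 0: t = λ / (4 n) = 431 / (4 × 1.576) = 68.4 nm.

68.4 nm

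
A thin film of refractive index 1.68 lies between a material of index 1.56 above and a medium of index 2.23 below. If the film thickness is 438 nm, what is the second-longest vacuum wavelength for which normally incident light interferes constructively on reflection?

At the upper boundary (n = 1.56 to n = 1.68) the reflected ray undergoes a half-wave phase shift.
Ray reflecting at the bottom interface goes from n = 1.68 toward n = 2.23: a half-wave phase shift.
The two reflections carry the same phase change, so no net offset.
So the condition for constructive reflection is 2 n t = m λ.
λ = 2 n t / m. The second-longest wavelength is m = 2: λ = 2 × 1.68 × 438 / 2.00 = 736 nm.

736 nm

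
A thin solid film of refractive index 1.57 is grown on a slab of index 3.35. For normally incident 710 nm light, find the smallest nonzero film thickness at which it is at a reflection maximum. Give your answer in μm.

0.226 μm

Top surface (1.0 → 1.57): reflection off a higher-index medium gives a half-wave phase shift.
At the lower boundary (n = 1.57 to n = 3.35) the reflected ray undergoes a half-wave phase shift.
Zero or two π shifts → no net half-wave offset.
For strong reflection here: 2 n t = m λ.
Minimum nonzero at m = 1: t = λ / (2 n) = 710 / (2 × 1.57) = 226 nm.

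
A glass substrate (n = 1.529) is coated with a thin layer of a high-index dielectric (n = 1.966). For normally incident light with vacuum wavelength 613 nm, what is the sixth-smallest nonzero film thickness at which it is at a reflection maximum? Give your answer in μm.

At the upper boundary (n = 1.0 to n = 1.966) the reflected ray undergoes a half-wave phase shift.
Bottom surface (1.966 → 1.529): reflection off a lower-index medium gives no phase shift.
Exactly one π shift → a net half-wave offset.
So the condition for constructive reflection is 2 n t = (m + ½) λ.
The sixth-smallest nonzero thickness corresponds to m = 5: t = (m + ½) λ / (2 n) = 5.50 × 613 / (2 × 1.966) = 857 nm.

0.857 μm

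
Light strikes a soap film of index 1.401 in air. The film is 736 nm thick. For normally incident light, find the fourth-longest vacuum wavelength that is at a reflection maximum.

At the upper boundary (n = 1.0 to n = 1.401) the reflected ray undergoes a half-wave phase shift.
Ray reflecting at the bottom interface goes from n = 1.401 toward n = 1.0: no phase shift.
Exactly one π shift → a net half-wave offset.
So the condition for constructive reflection is 2 n t = (m + ½) λ.
λ = 2 n t / (m + ½). The fourth-longest wavelength is m = 3: λ = 2 × 1.401 × 736 / 3.50 = 589 nm.

589 nm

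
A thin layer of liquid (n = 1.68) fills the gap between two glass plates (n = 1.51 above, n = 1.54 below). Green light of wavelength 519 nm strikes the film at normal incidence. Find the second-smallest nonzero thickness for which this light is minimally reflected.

At the upper boundary (n = 1.51 to n = 1.68) the reflected ray undergoes a half-wave phase shift.
Ray reflecting at the bottom interface goes from n = 1.68 toward n = 1.54: no phase shift.
Exactly one π shift → a net half-wave offset.
So the condition for destructive reflection is 2 n t = m λ.
The second-smallest nonzero thickness corresponds to m = 2: t = m λ / (2 n) = 2.00 × 519 / (2 × 1.68) = 309 nm.

309 nm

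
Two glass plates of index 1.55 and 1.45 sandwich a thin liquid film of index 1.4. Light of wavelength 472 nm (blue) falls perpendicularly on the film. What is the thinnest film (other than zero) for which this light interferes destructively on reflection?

169 nm

At the upper boundary (n = 1.55 to n = 1.4) the reflected ray undergoes no phase shift.
Ray reflecting at the bottom interface goes from n = 1.4 toward n = 1.45: a half-wave phase shift.
Net: one phase inversion between the two reflected rays.
So the condition for destructive reflection is 2 n t = m λ.
Minimum nonzero at m = 1: t = λ / (2 n) = 472 / (2 × 1.4) = 169 nm.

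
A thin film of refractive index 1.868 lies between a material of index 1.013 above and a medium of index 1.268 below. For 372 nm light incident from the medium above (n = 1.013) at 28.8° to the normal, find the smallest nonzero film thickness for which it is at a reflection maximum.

Top surface (1.013 → 1.868): reflection off a higher-index medium gives a half-wave phase shift.
Ray reflecting at the bottom interface goes from n = 1.868 toward n = 1.268: no phase shift.
Exactly one π shift → a net half-wave offset.
With one net inversion, constructive interference in reflection requires 2 n t cos θ_r = (m + ½) λ.
Snell's law: 1.013 sin 28.8° = 1.868 sin θ_r → sin θ_r = 0.261, cos θ_r = 0.965.
Minimum at m = 0: t = λ / (4 n cos θ_r) = 372 / (4 × 1.868 × 0.965) = 51.6 nm.

51.6 nm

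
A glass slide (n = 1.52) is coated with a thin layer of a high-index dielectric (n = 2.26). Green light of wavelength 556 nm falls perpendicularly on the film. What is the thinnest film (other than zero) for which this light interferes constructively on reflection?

61.5 nm

At the upper boundary (n = 1.0 to n = 2.26) the reflected ray undergoes a half-wave phase shift.
At the lower boundary (n = 2.26 to n = 1.52) the reflected ray undergoes no phase shift.
The two reflections differ by half a wavelength.
With one net inversion, constructive interference in reflection requires 2 n t = (m + ½) λ.
Minimum at m = 0: t = λ / (4 n) = 556 / (4 × 2.26) = 61.5 nm.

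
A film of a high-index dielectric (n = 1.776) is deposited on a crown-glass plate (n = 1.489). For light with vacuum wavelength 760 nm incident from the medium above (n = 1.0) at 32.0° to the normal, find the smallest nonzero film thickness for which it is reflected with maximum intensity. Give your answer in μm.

Ray reflecting at the top interface goes from n = 1.0 toward n = 1.776: a half-wave phase shift.
At the lower boundary (n = 1.776 to n = 1.489) the reflected ray undergoes no phase shift.
Net: one phase inversion between the two reflected rays.
For bright reflection here: 2 n t cos θ_r = (m + ½) λ.
Snell's law: 1.0 sin 32.0° = 1.776 sin θ_r → sin θ_r = 0.298, cos θ_r = 0.954.
Minimum at m = 0: t = λ / (4 n cos θ_r) = 760 / (4 × 1.776 × 0.954) = 112 nm.

0.112 μm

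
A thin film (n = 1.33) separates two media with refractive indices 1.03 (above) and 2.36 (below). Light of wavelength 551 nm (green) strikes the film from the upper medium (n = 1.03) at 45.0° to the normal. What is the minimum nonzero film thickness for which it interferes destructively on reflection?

124 nm

At the upper boundary (n = 1.03 to n = 1.33) the reflected ray undergoes a half-wave phase shift.
Ray reflecting at the bottom interface goes from n = 1.33 toward n = 2.36: a half-wave phase shift.
Net: no relative phase inversion (both shifts match).
So the condition for destructive reflection is 2 n t cos θ_r = (m + ½) λ.
Snell's law: 1.03 sin 45.0° = 1.33 sin θ_r → sin θ_r = 0.548, cos θ_r = 0.837.
Minimum at m = 0: t = λ / (4 n cos θ_r) = 551 / (4 × 1.33 × 0.837) = 124 nm.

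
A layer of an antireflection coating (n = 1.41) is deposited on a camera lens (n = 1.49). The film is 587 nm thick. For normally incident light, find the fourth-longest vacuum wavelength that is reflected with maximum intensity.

At the upper boundary (n = 1.0 to n = 1.41) the reflected ray undergoes a half-wave phase shift.
At the lower boundary (n = 1.41 to n = 1.49) the reflected ray undergoes a half-wave phase shift.
The two reflections carry the same phase change, so no net offset.
So the condition for constructive reflection is 2 n t = m λ.
λ = 2 n t / m. The fourth-longest wavelength is m = 4: λ = 2 × 1.41 × 587 / 4.00 = 414 nm.

414 nm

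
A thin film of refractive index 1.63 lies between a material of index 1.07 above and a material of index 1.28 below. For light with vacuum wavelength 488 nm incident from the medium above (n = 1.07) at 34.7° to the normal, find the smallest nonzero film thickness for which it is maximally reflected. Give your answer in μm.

0.0807 μm

At the upper boundary (n = 1.07 to n = 1.63) the reflected ray undergoes a half-wave phase shift.
At the lower boundary (n = 1.63 to n = 1.28) the reflected ray undergoes no phase shift.
Net: one phase inversion between the two reflected rays.
With one net inversion, constructive interference in reflection requires 2 n t cos θ_r = (m + ½) λ.
Snell's law: 1.07 sin 34.7° = 1.63 sin θ_r → sin θ_r = 0.374, cos θ_r = 0.928.
Minimum at m = 0: t = λ / (4 n cos θ_r) = 488 / (4 × 1.63 × 0.928) = 80.7 nm.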